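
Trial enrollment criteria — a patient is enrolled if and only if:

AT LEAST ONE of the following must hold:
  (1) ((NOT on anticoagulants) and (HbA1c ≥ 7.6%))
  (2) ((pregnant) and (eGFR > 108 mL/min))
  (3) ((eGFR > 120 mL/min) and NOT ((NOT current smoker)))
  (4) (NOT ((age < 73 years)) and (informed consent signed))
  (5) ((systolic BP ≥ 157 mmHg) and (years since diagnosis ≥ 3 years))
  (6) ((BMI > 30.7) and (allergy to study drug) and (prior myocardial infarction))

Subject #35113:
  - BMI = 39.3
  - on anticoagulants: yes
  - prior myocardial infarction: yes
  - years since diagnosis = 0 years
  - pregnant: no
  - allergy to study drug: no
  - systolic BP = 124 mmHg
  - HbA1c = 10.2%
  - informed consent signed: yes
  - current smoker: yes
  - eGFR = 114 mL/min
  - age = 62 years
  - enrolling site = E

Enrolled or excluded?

Atomic conditions:
  NOT on anticoagulants: yes → false
  HbA1c ≥ 7.6%: 10.2 ≥ 7.6 is true
  pregnant: no → false
  eGFR > 108 mL/min: 114 > 108 is true
  eGFR > 120 mL/min: 114 > 120 is false
  NOT current smoker: yes → false
  age < 73 years: 62 < 73 is true
  informed consent signed: yes → true
  systolic BP ≥ 157 mmHg: 124 ≥ 157 is false
  years since diagnosis ≥ 3 years: 0 ≥ 3 is false
  BMI > 30.7: 39.3 > 30.7 is true
  allergy to study drug: no → false
  prior myocardial infarction: yes → true
Combine:
[1] false AND true = false
[2] false AND true = false
[3.2] NOT false = true
[3] false AND true = false
[4.1] NOT true = false
[4] false AND true = false
[5] false AND false = false
[6] true AND false AND true = false
[root] false OR false OR false OR false OR false OR false = false
Overall: false → excluded

Excluded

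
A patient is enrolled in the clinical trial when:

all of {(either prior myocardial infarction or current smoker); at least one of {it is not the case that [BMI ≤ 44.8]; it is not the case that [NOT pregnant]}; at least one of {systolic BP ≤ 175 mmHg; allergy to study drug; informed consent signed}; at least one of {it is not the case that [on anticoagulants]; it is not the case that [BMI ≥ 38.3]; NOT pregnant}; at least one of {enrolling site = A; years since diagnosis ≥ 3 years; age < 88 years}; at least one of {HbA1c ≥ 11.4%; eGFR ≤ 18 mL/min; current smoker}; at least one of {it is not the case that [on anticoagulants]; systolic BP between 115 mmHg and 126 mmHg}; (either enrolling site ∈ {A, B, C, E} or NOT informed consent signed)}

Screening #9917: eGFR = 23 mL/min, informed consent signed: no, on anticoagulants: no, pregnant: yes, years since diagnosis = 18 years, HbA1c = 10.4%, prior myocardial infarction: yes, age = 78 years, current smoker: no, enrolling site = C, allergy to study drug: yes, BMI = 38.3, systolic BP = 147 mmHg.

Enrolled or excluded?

Excluded

Atomic conditions:
  prior myocardial infarction: yes → true
  current smoker: no → false
  BMI ≤ 44.8: 38.3 ≤ 44.8 is true
  NOT pregnant: yes → false
  systolic BP ≤ 175 mmHg: 147 ≤ 175 is true
  allergy to study drug: yes → true
  informed consent signed: no → false
  on anticoagulants: no → false
  BMI ≥ 38.3: 38.3 ≥ 38.3 is true
  enrolling site = A: C == A is false
  years since diagnosis ≥ 3 years: 18 ≥ 3 is true
  age < 88 years: 78 < 88 is true
  HbA1c ≥ 11.4%: 10.4 ≥ 11.4 is false
  eGFR ≤ 18 mL/min: 23 ≤ 18 is false
  systolic BP between 115 mmHg and 126 mmHg: 147 in [115, 126] is false
  enrolling site ∈ {A, B, C, E}: C is in the set → true
  NOT informed consent signed: no → true
Combine:
[1] true OR false = true
[2.1] NOT true = false
[2.2] NOT false = true
[2] false OR true = true
[3] true OR true OR false = true
[4.1] NOT false = true
[4.2] NOT true = false
[4] true OR false OR false = true
[5] false OR true OR true = true
[6] false OR false OR false = false
[7.1] NOT false = true
[7] true OR false = true
[8] true OR true = true
[root] true AND true AND true AND true AND true AND false AND true AND true = false
Overall: false → excluded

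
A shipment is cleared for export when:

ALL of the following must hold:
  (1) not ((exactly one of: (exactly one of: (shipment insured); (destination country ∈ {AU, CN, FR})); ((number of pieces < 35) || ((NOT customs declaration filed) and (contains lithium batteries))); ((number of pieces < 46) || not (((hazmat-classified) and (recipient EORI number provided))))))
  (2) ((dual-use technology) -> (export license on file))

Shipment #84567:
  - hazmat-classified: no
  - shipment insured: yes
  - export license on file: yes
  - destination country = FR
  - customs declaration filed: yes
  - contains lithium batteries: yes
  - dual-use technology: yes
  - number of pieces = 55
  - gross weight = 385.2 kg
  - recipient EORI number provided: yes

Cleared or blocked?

Blocked

Atomic conditions:
  shipment insured: yes → true
  destination country ∈ {AU, CN, FR}: FR is in the set → true
  number of pieces < 35: 55 < 35 is false
  NOT customs declaration filed: yes → false
  contains lithium batteries: yes → true
  number of pieces < 46: 55 < 46 is false
  hazmat-classified: no → false
  recipient EORI number provided: yes → true
  dual-use technology: yes → true
  export license on file: yes → true
Combine:
[1.1.1] exactly-one(true, true) = false
[1.1.2.2] false AND true = false
[1.1.2] false OR false = false
[1.1.3.2.1] false AND true = false
[1.1.3.2] NOT false = true
[1.1.3] false OR true = true
[1.1] exactly-one(false, false, true) = true
[1] NOT true = false
[2] true → true = true
[root] false AND true = false
Overall: false → blocked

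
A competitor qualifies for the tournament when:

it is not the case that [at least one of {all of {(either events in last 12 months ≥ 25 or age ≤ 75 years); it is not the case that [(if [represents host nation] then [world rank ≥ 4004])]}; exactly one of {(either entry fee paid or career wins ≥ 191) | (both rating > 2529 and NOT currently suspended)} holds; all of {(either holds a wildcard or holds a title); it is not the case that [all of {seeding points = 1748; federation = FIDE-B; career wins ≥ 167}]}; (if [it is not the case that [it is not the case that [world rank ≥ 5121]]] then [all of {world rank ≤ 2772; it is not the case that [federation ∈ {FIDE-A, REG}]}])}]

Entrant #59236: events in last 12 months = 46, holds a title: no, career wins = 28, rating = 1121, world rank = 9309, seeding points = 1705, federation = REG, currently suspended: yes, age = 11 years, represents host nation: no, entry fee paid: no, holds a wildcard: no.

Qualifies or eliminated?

Qualifies

Atomic conditions:
  events in last 12 months ≥ 25: 46 ≥ 25 is true
  age ≤ 75 years: 11 ≤ 75 is true
  represents host nation: no → false
  world rank ≥ 4004: 9309 ≥ 4004 is true
  entry fee paid: no → false
  career wins ≥ 191: 28 ≥ 191 is false
  rating > 2529: 1121 > 2529 is false
  NOT currently suspended: yes → false
  holds a wildcard: no → false
  holds a title: no → false
  seeding points = 1748: 1705 == 1748 is false
  federation = FIDE-B: REG == FIDE-B is false
  career wins ≥ 167: 28 ≥ 167 is false
  world rank ≥ 5121: 9309 ≥ 5121 is true
  world rank ≤ 2772: 9309 ≤ 2772 is false
  federation ∈ {FIDE-A, REG}: REG is in the set → true
Combine:
[1.1.1] true OR true = true
[1.1.2.1] false → true (antecedent false ⇒ implication holds) = true
[1.1.2] NOT true = false
[1.1] true AND false = false
[1.2.1] false OR false = false
[1.2.2] false AND false = false
[1.2] exactly-one(false, false) = false
[1.3.1] false OR false = false
[1.3.2.1] false AND false AND false = false
[1.3.2] NOT false = true
[1.3] false AND true = false
[1.4.1.1] NOT true = false
[1.4.1] NOT false = true
[1.4.2.2] NOT true = false
[1.4.2] false AND false = false
[1.4] true → false = false
[1] false OR false OR false OR false = false
[root] NOT false = true
Overall: true → qualifies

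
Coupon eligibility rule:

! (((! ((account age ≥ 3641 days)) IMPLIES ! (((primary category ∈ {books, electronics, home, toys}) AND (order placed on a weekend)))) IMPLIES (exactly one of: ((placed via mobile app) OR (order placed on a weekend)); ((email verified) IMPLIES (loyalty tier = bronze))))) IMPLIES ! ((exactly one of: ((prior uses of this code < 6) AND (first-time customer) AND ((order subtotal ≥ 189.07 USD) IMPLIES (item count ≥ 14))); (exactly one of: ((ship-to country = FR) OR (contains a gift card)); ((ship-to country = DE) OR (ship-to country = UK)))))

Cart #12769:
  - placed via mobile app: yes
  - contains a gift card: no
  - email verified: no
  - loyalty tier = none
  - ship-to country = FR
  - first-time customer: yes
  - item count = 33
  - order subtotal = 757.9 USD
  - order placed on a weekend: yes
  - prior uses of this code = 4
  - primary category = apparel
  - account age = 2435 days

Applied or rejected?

Applied

Atomic conditions:
  account age ≥ 3641 days: 2435 ≥ 3641 is false
  primary category ∈ {books, electronics, home, toys}: apparel is not in the set → false
  order placed on a weekend: yes → true
  placed via mobile app: yes → true
  email verified: no → false
  loyalty tier = bronze: none == bronze is false
  prior uses of this code < 6: 4 < 6 is true
  first-time customer: yes → true
  order subtotal ≥ 189.07 USD: 757.9 ≥ 189.07 is true
  item count ≥ 14: 33 ≥ 14 is true
  ship-to country = FR: FR == FR is true
  contains a gift card: no → false
  ship-to country = DE: FR == DE is false
  ship-to country = UK: FR == UK is false
Combine:
[1.1.1.1] NOT false = true
[1.1.1.2.1] false AND true = false
[1.1.1.2] NOT false = true
[1.1.1] true → true = true
[1.1.2.1] true OR true = true
[1.1.2.2] false → false (antecedent false ⇒ implication holds) = true
[1.1.2] exactly-one(true, true) = false
[1.1] true → false = false
[1] NOT false = true
[2.1.1.3] true → true = true
[2.1.1] true AND true AND true = true
[2.1.2.1] true OR false = true
[2.1.2.2] false OR false = false
[2.1.2] exactly-one(true, false) = true
[2.1] exactly-one(true, true) = false
[2] NOT false = true
[root] true → true = true
Overall: true → applied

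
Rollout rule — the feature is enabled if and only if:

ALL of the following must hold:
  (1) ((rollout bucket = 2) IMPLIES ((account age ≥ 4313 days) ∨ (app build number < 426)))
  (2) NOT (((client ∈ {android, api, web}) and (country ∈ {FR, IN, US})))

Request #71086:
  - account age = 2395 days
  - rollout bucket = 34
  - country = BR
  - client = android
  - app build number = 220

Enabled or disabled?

Enabled

Atomic conditions:
  rollout bucket = 2: 34 == 2 is false
  account age ≥ 4313 days: 2395 ≥ 4313 is false
  app build number < 426: 220 < 426 is true
  client ∈ {android, api, web}: android is in the set → true
  country ∈ {FR, IN, US}: BR is not in the set → false
Combine:
[1.2] false OR true = true
[1] false → true (antecedent false ⇒ implication holds) = true
[2.1] true AND false = false
[2] NOT false = true
[root] true AND true = true
Overall: true → enabled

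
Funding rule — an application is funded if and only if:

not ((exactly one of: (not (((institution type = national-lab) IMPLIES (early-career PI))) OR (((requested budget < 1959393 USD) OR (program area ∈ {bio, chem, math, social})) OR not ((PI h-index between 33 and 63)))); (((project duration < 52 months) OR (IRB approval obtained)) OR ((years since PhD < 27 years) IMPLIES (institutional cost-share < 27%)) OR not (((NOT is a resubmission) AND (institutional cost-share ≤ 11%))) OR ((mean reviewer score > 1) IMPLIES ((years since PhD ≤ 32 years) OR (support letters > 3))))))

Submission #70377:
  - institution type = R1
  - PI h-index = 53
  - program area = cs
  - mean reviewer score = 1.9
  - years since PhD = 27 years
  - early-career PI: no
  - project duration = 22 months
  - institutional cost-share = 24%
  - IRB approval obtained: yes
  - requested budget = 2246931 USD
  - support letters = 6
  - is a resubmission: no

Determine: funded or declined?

Atomic conditions:
  institution type = national-lab: R1 == national-lab is false
  early-career PI: no → false
  requested budget < 1959393 USD: 2246931 < 1959393 is false
  program area ∈ {bio, chem, math, social}: cs is not in the set → false
  PI h-index between 33 and 63: 53 in [33, 63] is true
  project duration < 52 months: 22 < 52 is true
  IRB approval obtained: yes → true
  years since PhD < 27 years: 27 < 27 is false
  institutional cost-share < 27%: 24 < 27 is true
  NOT is a resubmission: no → true
  institutional cost-share ≤ 11%: 24 ≤ 11 is false
  mean reviewer score > 1: 1.9 > 1 is true
  years since PhD ≤ 32 years: 27 ≤ 32 is true
  support letters > 3: 6 > 3 is true
Combine:
[1.1.1.1] false → false (antecedent false ⇒ implication holds) = true
[1.1.1] NOT true = false
[1.1.2.1] false OR false = false
[1.1.2.2] NOT true = false
[1.1.2] false OR false = false
[1.1] false OR false = false
[1.2.1] true OR true = true
[1.2.2] false → true (antecedent false ⇒ implication holds) = true
[1.2.3.1] true AND false = false
[1.2.3] NOT false = true
[1.2.4.2] true OR true = true
[1.2.4] true → true = true
[1.2] true OR true OR true OR true = true
[1] exactly-one(false, true) = true
[root] NOT true = false
Overall: false → declined

Declined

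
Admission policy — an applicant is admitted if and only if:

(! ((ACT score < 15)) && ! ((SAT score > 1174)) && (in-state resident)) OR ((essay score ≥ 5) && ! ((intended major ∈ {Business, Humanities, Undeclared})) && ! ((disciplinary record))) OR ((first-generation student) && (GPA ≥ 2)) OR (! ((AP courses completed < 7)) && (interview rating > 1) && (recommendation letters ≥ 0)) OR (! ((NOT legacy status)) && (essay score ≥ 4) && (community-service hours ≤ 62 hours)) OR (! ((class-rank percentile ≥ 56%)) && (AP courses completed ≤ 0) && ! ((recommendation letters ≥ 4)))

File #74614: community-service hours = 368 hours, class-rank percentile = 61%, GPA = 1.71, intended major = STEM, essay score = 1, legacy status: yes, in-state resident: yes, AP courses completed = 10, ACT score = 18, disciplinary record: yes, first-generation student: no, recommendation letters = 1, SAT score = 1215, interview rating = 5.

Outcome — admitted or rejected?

Admitted

Atomic conditions:
  ACT score < 15: 18 < 15 is false
  SAT score > 1174: 1215 > 1174 is true
  in-state resident: yes → true
  essay score ≥ 5: 1 ≥ 5 is false
  intended major ∈ {Business, Humanities, Undeclared}: STEM is not in the set → false
  disciplinary record: yes → true
  first-generation student: no → false
  GPA ≥ 2: 1.71 ≥ 2 is false
  AP courses completed < 7: 10 < 7 is false
  interview rating > 1: 5 > 1 is true
  recommendation letters ≥ 0: 1 ≥ 0 is true
  NOT legacy status: yes → false
  essay score ≥ 4: 1 ≥ 4 is false
  community-service hours ≤ 62 hours: 368 ≤ 62 is false
  class-rank percentile ≥ 56%: 61 ≥ 56 is true
  AP courses completed ≤ 0: 10 ≤ 0 is false
  recommendation letters ≥ 4: 1 ≥ 4 is false
Combine:
[1.1] NOT false = true
[1.2] NOT true = false
[1] true AND false AND true = false
[2.2] NOT false = true
[2.3] NOT true = false
[2] false AND true AND false = false
[3] false AND false = false
[4.1] NOT false = true
[4] true AND true AND true = true
[5.1] NOT false = true
[5] true AND false AND false = false
[6.1] NOT true = false
[6.3] NOT false = true
[6] false AND false AND true = false
[root] false OR false OR false OR true OR false OR false = true
Overall: true → admitted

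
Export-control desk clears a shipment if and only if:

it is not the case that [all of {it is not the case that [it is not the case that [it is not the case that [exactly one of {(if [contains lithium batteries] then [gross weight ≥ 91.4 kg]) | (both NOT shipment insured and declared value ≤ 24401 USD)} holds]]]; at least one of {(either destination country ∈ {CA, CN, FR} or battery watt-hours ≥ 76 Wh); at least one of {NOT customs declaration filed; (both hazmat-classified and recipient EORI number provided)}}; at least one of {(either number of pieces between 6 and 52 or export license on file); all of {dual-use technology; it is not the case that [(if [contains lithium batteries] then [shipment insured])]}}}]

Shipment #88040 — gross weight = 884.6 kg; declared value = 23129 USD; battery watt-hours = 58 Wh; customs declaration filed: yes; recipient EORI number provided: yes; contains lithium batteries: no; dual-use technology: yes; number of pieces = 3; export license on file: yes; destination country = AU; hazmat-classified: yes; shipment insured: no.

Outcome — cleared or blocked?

Atomic conditions:
  contains lithium batteries: no → false
  gross weight ≥ 91.4 kg: 884.6 ≥ 91.4 is true
  NOT shipment insured: no → true
  declared value ≤ 24401 USD: 23129 ≤ 24401 is true
  destination country ∈ {CA, CN, FR}: AU is not in the set → false
  battery watt-hours ≥ 76 Wh: 58 ≥ 76 is false
  NOT customs declaration filed: yes → false
  hazmat-classified: yes → true
  recipient EORI number provided: yes → true
  number of pieces between 6 and 52: 3 in [6, 52] is false
  export license on file: yes → true
  dual-use technology: yes → true
  shipment insured: no → false
Combine:
[1.1.1.1.1.1] false → true (antecedent false ⇒ implication holds) = true
[1.1.1.1.1.2] true AND true = true
[1.1.1.1.1] exactly-one(true, true) = false
[1.1.1.1] NOT false = true
[1.1.1] NOT true = false
[1.1] NOT false = true
[1.2.1] false OR false = false
[1.2.2.2] true AND true = true
[1.2.2] false OR true = true
[1.2] false OR true = true
[1.3.1] false OR true = true
[1.3.2.2.1] false → false (antecedent false ⇒ implication holds) = true
[1.3.2.2] NOT true = false
[1.3.2] true AND false = false
[1.3] true OR false = true
[1] true AND true AND true = true
[root] NOT true = false
Overall: false → blocked

Blocked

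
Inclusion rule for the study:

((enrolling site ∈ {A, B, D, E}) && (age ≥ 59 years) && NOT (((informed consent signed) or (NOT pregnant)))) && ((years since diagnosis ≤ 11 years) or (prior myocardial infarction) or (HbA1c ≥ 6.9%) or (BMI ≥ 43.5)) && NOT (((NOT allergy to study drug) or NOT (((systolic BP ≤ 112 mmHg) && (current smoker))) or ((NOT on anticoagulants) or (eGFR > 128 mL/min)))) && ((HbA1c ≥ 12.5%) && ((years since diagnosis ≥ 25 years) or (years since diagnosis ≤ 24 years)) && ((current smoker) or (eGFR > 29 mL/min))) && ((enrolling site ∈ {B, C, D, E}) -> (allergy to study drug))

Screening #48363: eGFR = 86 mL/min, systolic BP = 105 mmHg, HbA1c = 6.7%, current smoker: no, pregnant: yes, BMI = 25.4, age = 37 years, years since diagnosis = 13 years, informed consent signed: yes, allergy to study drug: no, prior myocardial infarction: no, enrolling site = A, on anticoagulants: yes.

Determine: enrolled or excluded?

Atomic conditions:
  enrolling site ∈ {A, B, D, E}: A is in the set → true
  age ≥ 59 years: 37 ≥ 59 is false
  informed consent signed: yes → true
  NOT pregnant: yes → false
  years since diagnosis ≤ 11 years: 13 ≤ 11 is false
  prior myocardial infarction: no → false
  HbA1c ≥ 6.9%: 6.7 ≥ 6.9 is false
  BMI ≥ 43.5: 25.4 ≥ 43.5 is false
  NOT allergy to study drug: no → true
  systolic BP ≤ 112 mmHg: 105 ≤ 112 is true
  current smoker: no → false
  NOT on anticoagulants: yes → false
  eGFR > 128 mL/min: 86 > 128 is false
  HbA1c ≥ 12.5%: 6.7 ≥ 12.5 is false
  years since diagnosis ≥ 25 years: 13 ≥ 25 is false
  years since diagnosis ≤ 24 years: 13 ≤ 24 is true
  eGFR > 29 mL/min: 86 > 29 is true
  enrolling site ∈ {B, C, D, E}: A is not in the set → false
  allergy to study drug: no → false
Combine:
[1.3.1] true OR false = true
[1.3] NOT true = false
[1] true AND false AND false = false
[2] false OR false OR false OR false = false
[3.1.2.1] true AND false = false
[3.1.2] NOT false = true
[3.1.3] false OR false = false
[3.1] true OR true OR false = true
[3] NOT true = false
[4.2] false OR true = true
[4.3] false OR true = true
[4] false AND true AND true = false
[5] false → false (antecedent false ⇒ implication holds) = true
[root] false AND false AND false AND false AND true = false
Overall: false → excluded

Excluded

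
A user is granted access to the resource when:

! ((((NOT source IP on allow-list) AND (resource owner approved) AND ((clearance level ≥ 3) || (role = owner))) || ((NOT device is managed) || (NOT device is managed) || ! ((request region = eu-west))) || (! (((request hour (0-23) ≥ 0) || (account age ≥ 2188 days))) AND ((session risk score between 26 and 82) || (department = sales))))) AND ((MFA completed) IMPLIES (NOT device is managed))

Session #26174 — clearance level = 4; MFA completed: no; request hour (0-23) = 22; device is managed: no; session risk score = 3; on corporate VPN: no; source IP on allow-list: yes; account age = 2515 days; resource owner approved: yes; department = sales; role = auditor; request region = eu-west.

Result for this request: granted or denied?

Denied

Atomic conditions:
  NOT source IP on allow-list: yes → false
  resource owner approved: yes → true
  clearance level ≥ 3: 4 ≥ 3 is true
  role = owner: auditor == owner is false
  NOT device is managed: no → true
  request region = eu-west: eu-west == eu-west is true
  request hour (0-23) ≥ 0: 22 ≥ 0 is true
  account age ≥ 2188 days: 2515 ≥ 2188 is true
  session risk score between 26 and 82: 3 in [26, 82] is false
  department = sales: sales == sales is true
  MFA completed: no → false
Combine:
[1.1.1.3] true OR false = true
[1.1.1] false AND true AND true = false
[1.1.2.3] NOT true = false
[1.1.2] true OR true OR false = true
[1.1.3.1.1] true OR true = true
[1.1.3.1] NOT true = false
[1.1.3.2] false OR true = true
[1.1.3] false AND true = false
[1.1] false OR true OR false = true
[1] NOT true = false
[2] false → true (antecedent false ⇒ implication holds) = true
[root] false AND true = false
Overall: false → denied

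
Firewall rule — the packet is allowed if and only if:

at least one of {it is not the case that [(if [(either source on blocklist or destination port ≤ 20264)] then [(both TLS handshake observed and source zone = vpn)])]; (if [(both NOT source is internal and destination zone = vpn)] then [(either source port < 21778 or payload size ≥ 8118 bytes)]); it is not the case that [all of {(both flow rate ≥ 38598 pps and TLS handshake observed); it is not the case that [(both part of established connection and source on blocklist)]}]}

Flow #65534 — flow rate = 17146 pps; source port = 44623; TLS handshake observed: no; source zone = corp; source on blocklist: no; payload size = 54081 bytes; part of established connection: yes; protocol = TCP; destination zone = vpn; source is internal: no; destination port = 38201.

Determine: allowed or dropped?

Atomic conditions:
  source on blocklist: no → false
  destination port ≤ 20264: 38201 ≤ 20264 is false
  TLS handshake observed: no → false
  source zone = vpn: corp == vpn is false
  NOT source is internal: no → true
  destination zone = vpn: vpn == vpn is true
  source port < 21778: 44623 < 21778 is false
  payload size ≥ 8118 bytes: 54081 ≥ 8118 is true
  flow rate ≥ 38598 pps: 17146 ≥ 38598 is false
  part of established connection: yes → true
Combine:
[1.1.1] false OR false = false
[1.1.2] false AND false = false
[1.1] false → false (antecedent false ⇒ implication holds) = true
[1] NOT true = false
[2.1] true AND true = true
[2.2] false OR true = true
[2] true → true = true
[3.1.1] false AND false = false
[3.1.2.1] true AND false = false
[3.1.2] NOT false = true
[3.1] false AND true = false
[3] NOT false = true
[root] false OR true OR true = true
Overall: true → allowed

Allowed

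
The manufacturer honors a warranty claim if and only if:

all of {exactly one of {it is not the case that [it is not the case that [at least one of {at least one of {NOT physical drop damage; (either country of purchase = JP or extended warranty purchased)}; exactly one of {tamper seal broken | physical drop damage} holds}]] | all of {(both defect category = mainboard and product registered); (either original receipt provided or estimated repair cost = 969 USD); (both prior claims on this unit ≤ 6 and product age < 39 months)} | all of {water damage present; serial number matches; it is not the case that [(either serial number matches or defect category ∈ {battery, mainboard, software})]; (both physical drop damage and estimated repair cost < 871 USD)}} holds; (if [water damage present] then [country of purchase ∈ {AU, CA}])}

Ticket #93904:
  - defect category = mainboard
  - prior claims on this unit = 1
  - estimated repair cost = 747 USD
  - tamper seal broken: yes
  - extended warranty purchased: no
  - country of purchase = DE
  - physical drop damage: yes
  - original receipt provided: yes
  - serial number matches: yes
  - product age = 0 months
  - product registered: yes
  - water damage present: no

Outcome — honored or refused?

Atomic conditions:
  NOT physical drop damage: yes → false
  country of purchase = JP: DE == JP is false
  extended warranty purchased: no → false
  tamper seal broken: yes → true
  physical drop damage: yes → true
  defect category = mainboard: mainboard == mainboard is true
  product registered: yes → true
  original receipt provided: yes → true
  estimated repair cost = 969 USD: 747 == 969 is false
  prior claims on this unit ≤ 6: 1 ≤ 6 is true
  product age < 39 months: 0 < 39 is true
  water damage present: no → false
  serial number matches: yes → true
  defect category ∈ {battery, mainboard, software}: mainboard is in the set → true
  estimated repair cost < 871 USD: 747 < 871 is true
  country of purchase ∈ {AU, CA}: DE is not in the set → false
Combine:
[1.1.1.1.1.2] false OR false = false
[1.1.1.1.1] false OR false = false
[1.1.1.1.2] exactly-one(true, true) = false
[1.1.1.1] false OR false = false
[1.1.1] NOT false = true
[1.1] NOT true = false
[1.2.1] true AND true = true
[1.2.2] true OR false = true
[1.2.3] true AND true = true
[1.2] true AND true AND true = true
[1.3.3.1] true OR true = true
[1.3.3] NOT true = false
[1.3.4] true AND true = true
[1.3] false AND true AND false AND true = false
[1] exactly-one(false, true, false) = true
[2] false → false (antecedent false ⇒ implication holds) = true
[root] true AND true = true
Overall: true → honored

Honored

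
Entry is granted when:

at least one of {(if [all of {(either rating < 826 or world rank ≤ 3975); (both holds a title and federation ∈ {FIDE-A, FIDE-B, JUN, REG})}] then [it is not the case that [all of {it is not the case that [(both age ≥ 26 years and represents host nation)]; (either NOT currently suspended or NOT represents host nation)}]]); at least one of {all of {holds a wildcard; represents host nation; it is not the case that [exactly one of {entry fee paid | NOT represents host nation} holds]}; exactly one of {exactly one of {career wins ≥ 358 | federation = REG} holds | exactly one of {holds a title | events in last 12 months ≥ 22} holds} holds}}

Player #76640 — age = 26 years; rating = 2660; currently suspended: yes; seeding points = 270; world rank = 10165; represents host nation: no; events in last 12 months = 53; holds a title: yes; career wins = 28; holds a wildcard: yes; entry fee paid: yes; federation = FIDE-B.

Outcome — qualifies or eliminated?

Atomic conditions:
  rating < 826: 2660 < 826 is false
  world rank ≤ 3975: 10165 ≤ 3975 is false
  holds a title: yes → true
  federation ∈ {FIDE-A, FIDE-B, JUN, REG}: FIDE-B is in the set → true
  age ≥ 26 years: 26 ≥ 26 is true
  represents host nation: no → false
  NOT currently suspended: yes → false
  NOT represents host nation: no → true
  holds a wildcard: yes → true
  entry fee paid: yes → true
  career wins ≥ 358: 28 ≥ 358 is false
  federation = REG: FIDE-B == REG is false
  events in last 12 months ≥ 22: 53 ≥ 22 is true
Combine:
[1.1.1] false OR false = false
[1.1.2] true AND true = true
[1.1] false AND true = false
[1.2.1.1.1] true AND false = false
[1.2.1.1] NOT false = true
[1.2.1.2] false OR true = true
[1.2.1] true AND true = true
[1.2] NOT true = false
[1] false → false (antecedent false ⇒ implication holds) = true
[2.1.3.1] exactly-one(true, true) = false
[2.1.3] NOT false = true
[2.1] true AND false AND true = false
[2.2.1] exactly-one(false, false) = false
[2.2.2] exactly-one(true, true) = false
[2.2] exactly-one(false, false) = false
[2] false OR false = false
[root] true OR false = true
Overall: true → qualifies

Qualifies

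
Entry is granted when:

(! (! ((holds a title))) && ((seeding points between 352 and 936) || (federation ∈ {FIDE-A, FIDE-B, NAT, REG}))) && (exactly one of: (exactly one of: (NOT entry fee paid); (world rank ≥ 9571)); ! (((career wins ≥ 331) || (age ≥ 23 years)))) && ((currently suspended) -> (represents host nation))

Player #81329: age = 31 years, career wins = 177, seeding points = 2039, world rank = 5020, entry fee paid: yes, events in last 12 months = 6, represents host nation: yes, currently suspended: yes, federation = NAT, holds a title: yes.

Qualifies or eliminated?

Eliminated

Atomic conditions:
  holds a title: yes → true
  seeding points between 352 and 936: 2039 in [352, 936] is false
  federation ∈ {FIDE-A, FIDE-B, NAT, REG}: NAT is in the set → true
  NOT entry fee paid: yes → false
  world rank ≥ 9571: 5020 ≥ 9571 is false
  career wins ≥ 331: 177 ≥ 331 is false
  age ≥ 23 years: 31 ≥ 23 is true
  currently suspended: yes → true
  represents host nation: yes → true
Combine:
[1.1.1] NOT true = false
[1.1] NOT false = true
[1.2] false OR true = true
[1] true AND true = true
[2.1] exactly-one(false, false) = false
[2.2.1] false OR true = true
[2.2] NOT true = false
[2] exactly-one(false, false) = false
[3] true → true = true
[root] true AND false AND true = false
Overall: false → eliminated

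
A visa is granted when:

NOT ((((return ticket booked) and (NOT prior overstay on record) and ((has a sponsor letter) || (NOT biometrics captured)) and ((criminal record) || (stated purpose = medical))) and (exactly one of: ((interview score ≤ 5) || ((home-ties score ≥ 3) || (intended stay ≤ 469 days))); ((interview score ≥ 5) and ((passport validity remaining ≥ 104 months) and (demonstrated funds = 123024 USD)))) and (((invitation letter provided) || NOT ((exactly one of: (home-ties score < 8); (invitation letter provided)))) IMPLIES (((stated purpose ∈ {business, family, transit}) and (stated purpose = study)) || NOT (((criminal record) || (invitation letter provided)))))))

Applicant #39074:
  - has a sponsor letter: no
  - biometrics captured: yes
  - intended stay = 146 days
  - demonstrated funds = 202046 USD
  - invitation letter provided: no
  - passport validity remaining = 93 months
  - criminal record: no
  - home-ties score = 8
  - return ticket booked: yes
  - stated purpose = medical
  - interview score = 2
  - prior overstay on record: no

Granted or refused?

Atomic conditions:
  return ticket booked: yes → true
  NOT prior overstay on record: no → true
  has a sponsor letter: no → false
  NOT biometrics captured: yes → false
  criminal record: no → false
  stated purpose = medical: medical == medical is true
  interview score ≤ 5: 2 ≤ 5 is true
  home-ties score ≥ 3: 8 ≥ 3 is true
  intended stay ≤ 469 days: 146 ≤ 469 is true
  interview score ≥ 5: 2 ≥ 5 is false
  passport validity remaining ≥ 104 months: 93 ≥ 104 is false
  demonstrated funds = 123024 USD: 202046 == 123024 is false
  invitation letter provided: no → false
  home-ties score < 8: 8 < 8 is false
  stated purpose ∈ {business, family, transit}: medical is not in the set → false
  stated purpose = study: medical == study is false
Combine:
[1.1.3] false OR false = false
[1.1.4] false OR true = true
[1.1] true AND true AND false AND true = false
[1.2.1.2] true OR true = true
[1.2.1] true OR true = true
[1.2.2.2] false AND false = false
[1.2.2] false AND false = false
[1.2] exactly-one(true, false) = true
[1.3.1.2.1] exactly-one(false, false) = false
[1.3.1.2] NOT false = true
[1.3.1] false OR true = true
[1.3.2.1] false AND false = false
[1.3.2.2.1] false OR false = false
[1.3.2.2] NOT false = true
[1.3.2] false OR true = true
[1.3] true → true = true
[1] false AND true AND true = false
[root] NOT false = true
Overall: true → granted

Granted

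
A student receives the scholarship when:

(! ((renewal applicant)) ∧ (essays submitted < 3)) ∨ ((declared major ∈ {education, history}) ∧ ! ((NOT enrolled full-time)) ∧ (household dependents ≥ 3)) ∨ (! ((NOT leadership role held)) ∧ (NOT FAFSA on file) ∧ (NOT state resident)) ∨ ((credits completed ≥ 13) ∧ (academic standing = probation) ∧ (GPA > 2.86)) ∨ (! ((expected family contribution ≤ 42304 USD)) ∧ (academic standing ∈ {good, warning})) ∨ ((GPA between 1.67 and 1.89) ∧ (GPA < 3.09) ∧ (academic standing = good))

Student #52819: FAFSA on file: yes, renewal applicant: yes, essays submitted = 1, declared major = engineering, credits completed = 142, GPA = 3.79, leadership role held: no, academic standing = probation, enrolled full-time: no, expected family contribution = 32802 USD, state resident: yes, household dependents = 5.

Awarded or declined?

Awarded

Atomic conditions:
  renewal applicant: yes → true
  essays submitted < 3: 1 < 3 is true
  declared major ∈ {education, history}: engineering is not in the set → false
  NOT enrolled full-time: no → true
  household dependents ≥ 3: 5 ≥ 3 is true
  NOT leadership role held: no → true
  NOT FAFSA on file: yes → false
  NOT state resident: yes → false
  credits completed ≥ 13: 142 ≥ 13 is true
  academic standing = probation: probation == probation is true
  GPA > 2.86: 3.79 > 2.86 is true
  expected family contribution ≤ 42304 USD: 32802 ≤ 42304 is true
  academic standing ∈ {good, warning}: probation is not in the set → false
  GPA between 1.67 and 1.89: 3.79 in [1.67, 1.89] is false
  GPA < 3.09: 3.79 < 3.09 is false
  academic standing = good: probation == good is false
Combine:
[1.1] NOT true = false
[1] false AND true = false
[2.2] NOT true = false
[2] false AND false AND true = false
[3.1] NOT true = false
[3] false AND false AND false = false
[4] true AND true AND true = true
[5.1] NOT true = false
[5] false AND false = false
[6] false AND false AND false = false
[root] false OR false OR false OR true OR false OR false = true
Overall: true → awarded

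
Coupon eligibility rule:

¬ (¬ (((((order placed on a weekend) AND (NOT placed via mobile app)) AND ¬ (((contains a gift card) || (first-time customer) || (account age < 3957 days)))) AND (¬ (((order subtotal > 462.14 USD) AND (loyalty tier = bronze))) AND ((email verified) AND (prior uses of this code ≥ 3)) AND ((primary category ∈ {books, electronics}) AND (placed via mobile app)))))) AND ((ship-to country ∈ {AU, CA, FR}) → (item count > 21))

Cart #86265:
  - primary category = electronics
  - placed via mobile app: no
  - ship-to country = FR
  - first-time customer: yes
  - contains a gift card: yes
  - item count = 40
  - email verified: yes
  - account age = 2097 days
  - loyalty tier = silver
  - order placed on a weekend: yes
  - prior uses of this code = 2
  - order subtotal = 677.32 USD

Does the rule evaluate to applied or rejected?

Atomic conditions:
  order placed on a weekend: yes → true
  NOT placed via mobile app: no → true
  contains a gift card: yes → true
  first-time customer: yes → true
  account age < 3957 days: 2097 < 3957 is true
  order subtotal > 462.14 USD: 677.32 > 462.14 is true
  loyalty tier = bronze: silver == bronze is false
  email verified: yes → true
  prior uses of this code ≥ 3: 2 ≥ 3 is false
  primary category ∈ {books, electronics}: electronics is in the set → true
  placed via mobile app: no → false
  ship-to country ∈ {AU, CA, FR}: FR is in the set → true
  item count > 21: 40 > 21 is true
Combine:
[1.1.1.1.1] true AND true = true
[1.1.1.1.2.1] true OR true OR true = true
[1.1.1.1.2] NOT true = false
[1.1.1.1] true AND false = false
[1.1.1.2.1.1] true AND false = false
[1.1.1.2.1] NOT false = true
[1.1.1.2.2] true AND false = false
[1.1.1.2.3] true AND false = false
[1.1.1.2] true AND false AND false = false
[1.1.1] false AND false = false
[1.1] NOT false = true
[1] NOT true = false
[2] true → true = true
[root] false AND true = false
Overall: false → rejected

Rejected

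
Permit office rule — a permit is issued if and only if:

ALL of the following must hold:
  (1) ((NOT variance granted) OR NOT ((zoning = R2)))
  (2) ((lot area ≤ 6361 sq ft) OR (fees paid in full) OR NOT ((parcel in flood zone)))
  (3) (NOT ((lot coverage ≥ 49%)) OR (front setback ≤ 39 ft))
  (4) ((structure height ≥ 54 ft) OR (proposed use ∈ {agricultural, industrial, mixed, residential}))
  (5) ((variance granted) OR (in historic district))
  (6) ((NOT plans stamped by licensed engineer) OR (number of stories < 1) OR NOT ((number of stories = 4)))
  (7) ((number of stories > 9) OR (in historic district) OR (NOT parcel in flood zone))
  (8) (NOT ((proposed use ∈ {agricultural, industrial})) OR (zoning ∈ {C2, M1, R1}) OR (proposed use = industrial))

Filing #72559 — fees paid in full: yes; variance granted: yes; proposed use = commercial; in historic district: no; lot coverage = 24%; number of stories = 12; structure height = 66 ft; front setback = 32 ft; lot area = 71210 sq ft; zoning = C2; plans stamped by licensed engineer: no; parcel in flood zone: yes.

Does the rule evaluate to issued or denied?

Atomic conditions:
  NOT variance granted: yes → false
  zoning = R2: C2 == R2 is false
  lot area ≤ 6361 sq ft: 71210 ≤ 6361 is false
  fees paid in full: yes → true
  parcel in flood zone: yes → true
  lot coverage ≥ 49%: 24 ≥ 49 is false
  front setback ≤ 39 ft: 32 ≤ 39 is true
  structure height ≥ 54 ft: 66 ≥ 54 is true
  proposed use ∈ {agricultural, industrial, mixed, residential}: commercial is not in the set → false
  variance granted: yes → true
  in historic district: no → false
  NOT plans stamped by licensed engineer: no → true
  number of stories < 1: 12 < 1 is false
  number of stories = 4: 12 == 4 is false
  number of stories > 9: 12 > 9 is true
  NOT parcel in flood zone: yes → false
  proposed use ∈ {agricultural, industrial}: commercial is not in the set → false
  zoning ∈ {C2, M1, R1}: C2 is in the set → true
  proposed use = industrial: commercial == industrial is false
Combine:
[1.2] NOT false = true
[1] false OR true = true
[2.3] NOT true = false
[2] false OR true OR false = true
[3.1] NOT false = true
[3] true OR true = true
[4] true OR false = true
[5] true OR false = true
[6.3] NOT false = true
[6] true OR false OR true = true
[7] true OR false OR false = true
[8.1] NOT false = true
[8] true OR true OR false = true
[root] true AND true AND true AND true AND true AND true AND true AND true = true
Overall: true → issued

Issued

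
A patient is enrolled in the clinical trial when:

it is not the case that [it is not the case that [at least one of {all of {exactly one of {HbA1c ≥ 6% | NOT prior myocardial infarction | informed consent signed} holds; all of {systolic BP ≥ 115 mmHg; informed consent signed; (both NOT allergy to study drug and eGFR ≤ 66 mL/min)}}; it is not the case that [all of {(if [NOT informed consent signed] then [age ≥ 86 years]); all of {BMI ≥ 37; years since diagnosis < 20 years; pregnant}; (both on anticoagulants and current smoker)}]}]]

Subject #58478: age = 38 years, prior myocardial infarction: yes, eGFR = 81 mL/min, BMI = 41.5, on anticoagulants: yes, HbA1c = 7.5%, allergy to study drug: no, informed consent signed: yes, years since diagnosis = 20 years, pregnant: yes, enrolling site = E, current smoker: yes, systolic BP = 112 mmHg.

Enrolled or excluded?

Enrolled

Atomic conditions:
  HbA1c ≥ 6%: 7.5 ≥ 6 is true
  NOT prior myocardial infarction: yes → false
  informed consent signed: yes → true
  systolic BP ≥ 115 mmHg: 112 ≥ 115 is false
  NOT allergy to study drug: no → true
  eGFR ≤ 66 mL/min: 81 ≤ 66 is false
  NOT informed consent signed: yes → false
  age ≥ 86 years: 38 ≥ 86 is false
  BMI ≥ 37: 41.5 ≥ 37 is true
  years since diagnosis < 20 years: 20 < 20 is false
  pregnant: yes → true
  on anticoagulants: yes → true
  current smoker: yes → true
Combine:
[1.1.1.1] exactly-one(true, false, true) = false
[1.1.1.2.3] true AND false = false
[1.1.1.2] false AND true AND false = false
[1.1.1] false AND false = false
[1.1.2.1.1] false → false (antecedent false ⇒ implication holds) = true
[1.1.2.1.2] true AND false AND true = false
[1.1.2.1.3] true AND true = true
[1.1.2.1] true AND false AND true = false
[1.1.2] NOT false = true
[1.1] false OR true = true
[1] NOT true = false
[root] NOT false = true
Overall: true → enrolled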